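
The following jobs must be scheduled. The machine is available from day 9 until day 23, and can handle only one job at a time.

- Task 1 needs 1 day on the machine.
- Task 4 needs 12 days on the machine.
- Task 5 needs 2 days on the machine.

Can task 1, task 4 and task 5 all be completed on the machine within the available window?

No

The machine window is 23 − 9 = 14 days.
Running back to back, the jobs need 1 + 12 + 2 = 15 days on the machine.
Since 15 > 14, they cannot all fit.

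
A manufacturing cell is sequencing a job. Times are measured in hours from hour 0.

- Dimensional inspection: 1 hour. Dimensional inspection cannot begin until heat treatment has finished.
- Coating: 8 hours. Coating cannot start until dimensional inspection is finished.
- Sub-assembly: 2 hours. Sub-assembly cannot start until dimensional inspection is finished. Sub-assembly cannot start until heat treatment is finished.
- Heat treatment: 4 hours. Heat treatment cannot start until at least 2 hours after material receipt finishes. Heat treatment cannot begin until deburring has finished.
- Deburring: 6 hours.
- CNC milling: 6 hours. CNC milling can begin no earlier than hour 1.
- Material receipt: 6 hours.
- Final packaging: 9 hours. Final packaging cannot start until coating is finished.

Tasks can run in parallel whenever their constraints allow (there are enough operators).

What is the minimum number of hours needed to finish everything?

CNC milling cannot begin until its own release at hour 1. It runs from hour 1 to 1 + 6 = hour 7.
Nothing blocks deburring, so it runs from hour 0 to hour 6.
Material receipt has no prerequisites, so it starts at hour 0 and finishes at hour 6.
For heat treatment: material receipt (finishes hour 6, plus 2-hour gap → hour 8); deburring (finishes hour 6). Taking the maximum gives a start of hour 8, and it finishes at 8 + 4 = hour 12.
Dimensional inspection cannot begin until heat treatment (finishes hour 12). It runs from hour 12 to 12 + 1 = hour 13.
Sub-assembly cannot start until dimensional inspection (finishes hour 13); heat treatment (finishes hour 12). The controlling bound is hour 13, so sub-assembly finishes at 13 + 2 = hour 15.
Coating waits on dimensional inspection (finishes hour 13), so it starts at hour 13 and finishes at 13 + 8 = hour 21.
Final packaging cannot begin until coating (finishes hour 21). It runs from hour 21 to 21 + 9 = hour 30.
All tasks are finished once the last one completes. Finish times: Material receipt at 6, Deburring at 6, CNC milling at 7, Heat treatment at 12, Dimensional inspection at 13, Coating at 21, Sub-assembly at 15, Final packaging at 30. The latest is hour 30.

30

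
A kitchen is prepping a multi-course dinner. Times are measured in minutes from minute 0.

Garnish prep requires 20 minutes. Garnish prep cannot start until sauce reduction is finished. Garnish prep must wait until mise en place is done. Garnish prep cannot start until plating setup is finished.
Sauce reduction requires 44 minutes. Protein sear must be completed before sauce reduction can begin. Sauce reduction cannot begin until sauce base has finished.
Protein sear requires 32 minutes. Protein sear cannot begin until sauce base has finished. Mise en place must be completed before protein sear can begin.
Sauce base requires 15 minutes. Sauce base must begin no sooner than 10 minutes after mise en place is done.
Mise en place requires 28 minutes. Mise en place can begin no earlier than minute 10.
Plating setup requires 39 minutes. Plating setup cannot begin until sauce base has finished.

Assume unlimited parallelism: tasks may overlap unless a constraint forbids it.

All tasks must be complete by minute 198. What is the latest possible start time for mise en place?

49

Garnish prep has no dependents, so it just needs to finish by minute 198. Starting by 198 − 20 = minute 178 achieves that.
Sauce reduction has to be done before garnish prep (must start by minute 178). That means finishing by minute 178, i.e. starting by 178 − 44 = minute 134.
Since sauce reduction (must start by minute 134) depends on it, protein sear must finish by minute 134. Backing off its 32-minute duration gives a latest start of minute 102.
Since garnish prep (must start by minute 178) depends on it, plating setup must finish by minute 178. Backing off its 39-minute duration gives a latest start of minute 139.
For sauce base: protein sear (must start by minute 102); sauce reduction (must start by minute 134); plating setup (must start by minute 139). The most restrictive is minute 102; with a 15-minute duration, sauce base must start by minute 87.
Mise en place has several dependents: sauce base (must start by minute 87, minus 10-minute gap → minute 77); protein sear (must start by minute 102); garnish prep (must start by minute 178). The earliest of those limits is minute 77, so mise en place must start by 77 − 28 = minute 49.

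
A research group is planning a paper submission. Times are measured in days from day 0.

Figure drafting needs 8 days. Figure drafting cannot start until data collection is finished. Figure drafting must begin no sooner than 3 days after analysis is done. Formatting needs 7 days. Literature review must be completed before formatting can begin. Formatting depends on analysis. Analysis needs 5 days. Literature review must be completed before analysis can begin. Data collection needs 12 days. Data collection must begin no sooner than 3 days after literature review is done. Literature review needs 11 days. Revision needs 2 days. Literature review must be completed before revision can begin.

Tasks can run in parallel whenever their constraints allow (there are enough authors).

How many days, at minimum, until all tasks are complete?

34

Literature review has no prerequisites, so it starts at day 0 and finishes at day 11.
Revision waits on literature review (finishes day 11), so it starts at day 11 and finishes at 11 + 2 = day 13.
Analysis cannot begin until literature review (finishes day 11). It runs from day 11 to 11 + 5 = day 16.
Formatting needs all of literature review (finishes day 11); analysis (finishes day 16). That puts its earliest start at day 16; it finishes at 16 + 7 = day 23.
Data collection waits on literature review (finishes day 11, plus 3-day gap → day 14), so it starts at day 14 and finishes at 14 + 12 = day 26.
Figure drafting has to wait for data collection (finishes day 26); analysis (finishes day 16, plus 3-day gap → day 19). The latest of these is day 26, so figure drafting runs day 26 to 26 + 8 = day 34.
All tasks are finished once the last one completes. Finish times: Literature review at 11, Data collection at 26, Analysis at 16, Figure drafting at 34, Revision at 13, Formatting at 23. The latest is day 34.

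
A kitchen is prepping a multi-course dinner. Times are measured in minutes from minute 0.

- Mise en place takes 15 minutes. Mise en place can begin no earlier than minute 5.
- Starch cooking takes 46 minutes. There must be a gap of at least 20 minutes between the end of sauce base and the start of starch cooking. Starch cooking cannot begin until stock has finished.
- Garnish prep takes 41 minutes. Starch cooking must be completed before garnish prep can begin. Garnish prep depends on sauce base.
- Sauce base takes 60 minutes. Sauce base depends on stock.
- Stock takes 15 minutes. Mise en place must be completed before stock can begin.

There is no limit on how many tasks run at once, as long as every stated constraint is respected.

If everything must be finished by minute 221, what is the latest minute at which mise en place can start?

Nothing follows garnish prep; the deadline of minute 221 is its only limit. It must start by 221 − 41 = minute 180.
Since garnish prep (must start by minute 180) depends on it, starch cooking must finish by minute 180. Backing off its 46-minute duration gives a latest start of minute 134.
Sauce base must finish in time for starch cooking (must start by minute 134, minus 20-minute gap → minute 114); garnish prep (must start by minute 180). The tightest is minute 114, so sauce base must start by 114 − 60 = minute 54.
For stock: sauce base (must start by minute 54); starch cooking (must start by minute 134). The most restrictive is minute 54; with a 15-minute duration, stock must start by minute 39.
Since stock (must start by minute 39) depends on it, mise en place must finish by minute 39. Backing off its 15-minute duration gives a latest start of minute 24.

24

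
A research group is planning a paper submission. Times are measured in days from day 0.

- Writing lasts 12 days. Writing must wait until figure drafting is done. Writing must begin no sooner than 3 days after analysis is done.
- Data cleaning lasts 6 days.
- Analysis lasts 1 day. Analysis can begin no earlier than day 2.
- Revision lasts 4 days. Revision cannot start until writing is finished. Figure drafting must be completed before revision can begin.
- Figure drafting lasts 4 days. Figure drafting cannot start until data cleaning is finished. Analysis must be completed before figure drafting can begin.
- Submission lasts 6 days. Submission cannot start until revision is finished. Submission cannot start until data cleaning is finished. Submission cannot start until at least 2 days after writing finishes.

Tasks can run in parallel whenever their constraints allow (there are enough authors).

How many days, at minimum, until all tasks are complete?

Analysis cannot begin until its own release at day 2. It runs from day 2 to 2 + 1 = day 3.
Data cleaning can start immediately at day 0; it finishes at day 6.
For figure drafting: data cleaning (finishes day 6); analysis (finishes day 3). Taking the maximum gives a start of day 6, and it finishes at 6 + 4 = day 10.
Writing has to wait for figure drafting (finishes day 10); analysis (finishes day 3, plus 3-day gap → day 6). The latest of these is day 10, so writing runs day 10 to 10 + 12 = day 22.
Revision has to wait for writing (finishes day 22); figure drafting (finishes day 10). The latest of these is day 22, so revision runs day 22 to 22 + 4 = day 26.
Submission has to wait for revision (finishes day 26); data cleaning (finishes day 6); writing (finishes day 22, plus 2-day gap → day 24). The latest of these is day 26, so submission runs day 26 to 26 + 6 = day 32.
All tasks are finished once the last one completes. Finish times: Data cleaning at 6, Analysis at 3, Figure drafting at 10, Writing at 22, Revision at 26, Submission at 32. The latest is day 32.

32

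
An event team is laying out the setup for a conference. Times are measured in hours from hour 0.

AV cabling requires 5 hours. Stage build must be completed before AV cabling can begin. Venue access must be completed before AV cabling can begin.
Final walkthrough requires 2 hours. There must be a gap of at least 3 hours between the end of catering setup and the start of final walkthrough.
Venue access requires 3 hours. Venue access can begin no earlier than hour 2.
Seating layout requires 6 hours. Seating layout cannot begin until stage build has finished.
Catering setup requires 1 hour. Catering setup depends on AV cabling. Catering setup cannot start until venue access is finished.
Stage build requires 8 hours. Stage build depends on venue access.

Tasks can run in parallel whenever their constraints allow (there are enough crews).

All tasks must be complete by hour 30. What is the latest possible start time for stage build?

Final walkthrough has no dependents, so it just needs to finish by hour 30. Starting by 30 − 2 = hour 28 achieves that.
Since final walkthrough (must start by hour 28, minus 3-hour gap → hour 25) depends on it, catering setup must finish by hour 25. Backing off its 1-hour duration gives a latest start of hour 24.
AV cabling has to be done before catering setup (must start by hour 24). That means finishing by hour 24, i.e. starting by 24 − 5 = hour 19.
Nothing follows seating layout; the deadline of hour 30 is its only limit. It must start by 30 − 6 = hour 24.
Stage build feeds AV cabling (must start by hour 19); seating layout (must start by hour 24). Taking the minimum, stage build must finish by hour 19 and start by 19 − 8 = hour 11.

11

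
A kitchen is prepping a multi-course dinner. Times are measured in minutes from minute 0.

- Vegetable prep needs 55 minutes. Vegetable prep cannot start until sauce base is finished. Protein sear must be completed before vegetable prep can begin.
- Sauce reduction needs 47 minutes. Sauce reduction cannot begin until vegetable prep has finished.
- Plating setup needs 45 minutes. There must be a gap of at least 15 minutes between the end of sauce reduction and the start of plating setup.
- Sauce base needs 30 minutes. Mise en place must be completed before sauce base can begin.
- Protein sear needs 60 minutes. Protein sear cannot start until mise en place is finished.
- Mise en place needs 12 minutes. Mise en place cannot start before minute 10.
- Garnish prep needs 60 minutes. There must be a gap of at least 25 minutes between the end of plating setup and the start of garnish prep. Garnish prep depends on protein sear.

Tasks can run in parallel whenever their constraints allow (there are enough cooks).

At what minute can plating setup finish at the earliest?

244

After its own release at minute 10, mise en place can start at minute 10 and finishes at minute 22.
After mise en place (finishes minute 22), protein sear can start at minute 22 and finishes at minute 82.
Sauce base waits on mise en place (finishes minute 22), so it starts at minute 22 and finishes at 22 + 30 = minute 52.
For vegetable prep: sauce base (finishes minute 52); protein sear (finishes minute 82). Taking the maximum gives a start of minute 82, and it finishes at 82 + 55 = minute 137.
Sauce reduction waits on vegetable prep (finishes minute 137), so it starts at minute 137 and finishes at 137 + 47 = minute 184.
Plating setup cannot begin until sauce reduction (finishes minute 184, plus 15-minute gap → minute 199). It runs from minute 199 to 199 + 45 = minute 244.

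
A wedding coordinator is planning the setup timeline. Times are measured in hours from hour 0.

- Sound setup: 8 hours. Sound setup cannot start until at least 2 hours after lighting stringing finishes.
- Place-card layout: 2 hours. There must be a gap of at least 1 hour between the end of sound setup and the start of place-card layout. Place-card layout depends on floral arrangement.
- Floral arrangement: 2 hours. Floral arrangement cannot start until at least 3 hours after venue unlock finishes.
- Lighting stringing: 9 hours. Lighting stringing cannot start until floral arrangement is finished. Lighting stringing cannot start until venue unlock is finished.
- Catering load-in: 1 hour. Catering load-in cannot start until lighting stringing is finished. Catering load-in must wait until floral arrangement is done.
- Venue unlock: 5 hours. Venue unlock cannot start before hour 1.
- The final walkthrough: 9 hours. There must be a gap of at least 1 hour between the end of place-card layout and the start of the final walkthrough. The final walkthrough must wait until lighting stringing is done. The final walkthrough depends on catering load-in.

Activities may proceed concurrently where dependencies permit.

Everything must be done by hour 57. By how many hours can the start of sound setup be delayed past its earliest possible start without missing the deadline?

14

Venue unlock waits on its own release at hour 1, so it starts at hour 1 and finishes at 1 + 5 = hour 6.
After venue unlock (finishes hour 6, plus 3-hour gap → hour 9), floral arrangement can start at hour 9 and finishes at hour 11.
Lighting stringing cannot start until floral arrangement (finishes hour 11); venue unlock (finishes hour 6). The controlling bound is hour 11, so lighting stringing finishes at 11 + 9 = hour 20.
Sound setup waits on lighting stringing (finishes hour 20, plus 2-hour gap → hour 22), so it starts at hour 22 and finishes at 22 + 8 = hour 30.

Working backward from the deadline:
The final walkthrough must finish by hour 57; it takes 9 hours, so it must start by 57 − 9 = hour 48.
Place-card layout has to be done before the final walkthrough (must start by hour 48, minus 1-hour gap → hour 47). That means finishing by hour 47, i.e. starting by 47 − 2 = hour 45.
Sound setup must finish before place-card layout (must start by hour 45, minus 1-hour gap → hour 44). With an 8-hour duration, sound setup must start by 44 − 8 = hour 36.
So sound setup can start as early as hour 22 and as late as hour 36, giving 36 − 22 = 14 hours of slack.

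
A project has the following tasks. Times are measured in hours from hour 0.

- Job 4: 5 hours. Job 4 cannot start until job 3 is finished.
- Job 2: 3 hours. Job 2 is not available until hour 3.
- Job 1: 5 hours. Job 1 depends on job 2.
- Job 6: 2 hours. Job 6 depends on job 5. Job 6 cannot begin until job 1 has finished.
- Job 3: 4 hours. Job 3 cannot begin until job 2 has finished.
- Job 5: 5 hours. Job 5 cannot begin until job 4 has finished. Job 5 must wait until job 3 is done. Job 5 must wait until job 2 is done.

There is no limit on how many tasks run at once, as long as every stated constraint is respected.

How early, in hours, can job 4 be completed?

15

Job 2 cannot begin until its own release at hour 3. It runs from hour 3 to 3 + 3 = hour 6.
Job 3 waits on job 2 (finishes hour 6), so it starts at hour 6 and finishes at 6 + 4 = hour 10.
After job 3 (finishes hour 10), job 4 can start at hour 10 and finishes at hour 15.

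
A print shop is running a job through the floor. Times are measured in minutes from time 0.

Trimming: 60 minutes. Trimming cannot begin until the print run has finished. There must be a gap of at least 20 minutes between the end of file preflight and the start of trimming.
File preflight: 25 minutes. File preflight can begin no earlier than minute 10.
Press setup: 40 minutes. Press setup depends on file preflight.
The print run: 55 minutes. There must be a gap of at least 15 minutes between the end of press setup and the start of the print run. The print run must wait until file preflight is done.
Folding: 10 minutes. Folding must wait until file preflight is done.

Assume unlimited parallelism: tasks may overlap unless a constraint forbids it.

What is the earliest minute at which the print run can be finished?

After its own release at minute 10, file preflight can start at minute 10 and finishes at minute 35.
After file preflight (finishes minute 35), press setup can start at minute 35 and finishes at minute 75.
The print run has to wait for press setup (finishes minute 75, plus 15-minute gap → minute 90); file preflight (finishes minute 35). The latest of these is minute 90, so the print run runs minute 90 to 90 + 55 = minute 145.

145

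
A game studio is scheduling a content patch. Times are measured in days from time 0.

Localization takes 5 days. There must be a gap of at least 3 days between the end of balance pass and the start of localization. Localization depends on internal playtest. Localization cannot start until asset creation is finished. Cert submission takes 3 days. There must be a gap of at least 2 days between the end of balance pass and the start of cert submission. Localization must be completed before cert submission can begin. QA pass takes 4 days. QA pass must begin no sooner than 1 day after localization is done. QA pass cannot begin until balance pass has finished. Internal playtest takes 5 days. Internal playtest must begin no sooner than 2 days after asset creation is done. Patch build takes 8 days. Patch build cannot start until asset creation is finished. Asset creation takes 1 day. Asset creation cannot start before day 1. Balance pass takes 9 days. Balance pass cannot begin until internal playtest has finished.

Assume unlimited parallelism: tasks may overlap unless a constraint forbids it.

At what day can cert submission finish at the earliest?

After its own release at day 1, asset creation can start at day 1 and finishes at day 2.
After asset creation (finishes day 2, plus 2-day gap → day 4), internal playtest can start at day 4 and finishes at day 9.
After internal playtest (finishes day 9), balance pass can start at day 9 and finishes at day 18.
Localization cannot start until balance pass (finishes day 18, plus 3-day gap → day 21); internal playtest (finishes day 9); asset creation (finishes day 2). The controlling bound is day 21, so localization finishes at 21 + 5 = day 26.
Cert submission cannot start until balance pass (finishes day 18, plus 2-day gap → day 20); localization (finishes day 26). The controlling bound is day 26, so cert submission finishes at 26 + 3 = day 29.

29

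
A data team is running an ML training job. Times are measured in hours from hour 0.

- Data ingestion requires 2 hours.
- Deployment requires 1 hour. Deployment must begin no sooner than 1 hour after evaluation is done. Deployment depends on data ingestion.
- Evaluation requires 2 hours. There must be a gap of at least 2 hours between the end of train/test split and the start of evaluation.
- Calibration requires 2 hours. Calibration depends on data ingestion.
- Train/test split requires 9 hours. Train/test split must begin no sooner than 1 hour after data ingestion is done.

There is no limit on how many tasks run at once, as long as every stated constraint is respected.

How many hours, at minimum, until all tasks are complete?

Data ingestion can start immediately at hour 0; it finishes at hour 2.
Calibration waits on data ingestion (finishes hour 2), so it starts at hour 2 and finishes at 2 + 2 = hour 4.
Train/test split waits on data ingestion (finishes hour 2, plus 1-hour gap → hour 3), so it starts at hour 3 and finishes at 3 + 9 = hour 12.
Evaluation waits on train/test split (finishes hour 12, plus 2-hour gap → hour 14), so it starts at hour 14 and finishes at 14 + 2 = hour 16.
Deployment needs all of evaluation (finishes hour 16, plus 1-hour gap → hour 17); data ingestion (finishes hour 2). That puts its earliest start at hour 17; it finishes at 17 + 1 = hour 18.
All tasks are finished once the last one completes. Finish times: Data ingestion at 2, Train/test split at 12, Evaluation at 16, Calibration at 4, Deployment at 18. The latest is hour 18.

18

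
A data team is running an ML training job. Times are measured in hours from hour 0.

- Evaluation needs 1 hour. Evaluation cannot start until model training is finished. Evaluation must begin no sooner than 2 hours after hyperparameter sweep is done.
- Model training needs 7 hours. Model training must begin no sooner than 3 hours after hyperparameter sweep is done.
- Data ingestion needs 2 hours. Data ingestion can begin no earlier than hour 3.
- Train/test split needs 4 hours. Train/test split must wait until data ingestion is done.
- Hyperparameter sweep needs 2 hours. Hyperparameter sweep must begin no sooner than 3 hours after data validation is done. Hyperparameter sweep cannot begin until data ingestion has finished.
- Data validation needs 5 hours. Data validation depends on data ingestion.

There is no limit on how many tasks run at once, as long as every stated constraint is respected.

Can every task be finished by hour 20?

Data ingestion cannot begin until its own release at hour 3. It runs from hour 3 to 3 + 2 = hour 5.
After data ingestion (finishes hour 5), train/test split can start at hour 5 and finishes at hour 9.
Data validation cannot begin until data ingestion (finishes hour 5). It runs from hour 5 to 5 + 5 = hour 10.
For hyperparameter sweep: data validation (finishes hour 10, plus 3-hour gap → hour 13); data ingestion (finishes hour 5). Taking the maximum gives a start of hour 13, and it finishes at 13 + 2 = hour 15.
Model training cannot begin until hyperparameter sweep (finishes hour 15, plus 3-hour gap → hour 18). It runs from hour 18 to 18 + 7 = hour 25.
Evaluation cannot start until model training (finishes hour 25); hyperparameter sweep (finishes hour 15, plus 2-hour gap → hour 17). The controlling bound is hour 25, so evaluation finishes at 25 + 1 = hour 26.
The earliest everything can be done is hour 26, which is after the deadline of 20, so it is not possible.

No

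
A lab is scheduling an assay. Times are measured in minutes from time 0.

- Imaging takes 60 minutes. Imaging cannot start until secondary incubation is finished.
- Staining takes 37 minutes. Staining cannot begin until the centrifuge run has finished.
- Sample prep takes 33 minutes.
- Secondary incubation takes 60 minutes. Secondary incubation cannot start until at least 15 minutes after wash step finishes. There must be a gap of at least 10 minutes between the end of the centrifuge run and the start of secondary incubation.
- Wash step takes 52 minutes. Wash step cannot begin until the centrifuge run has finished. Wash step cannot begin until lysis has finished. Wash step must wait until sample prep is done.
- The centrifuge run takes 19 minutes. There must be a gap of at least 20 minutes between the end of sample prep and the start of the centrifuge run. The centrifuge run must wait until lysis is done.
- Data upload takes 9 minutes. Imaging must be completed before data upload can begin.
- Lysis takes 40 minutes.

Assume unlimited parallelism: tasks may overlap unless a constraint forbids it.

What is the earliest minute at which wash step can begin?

Lysis has no prerequisites, so it starts at minute 0 and finishes at minute 40.
Nothing blocks sample prep, so it runs from minute 0 to minute 33.
The centrifuge run needs all of sample prep (finishes minute 33, plus 20-minute gap → minute 53); lysis (finishes minute 40). That puts its earliest start at minute 53; it finishes at 53 + 19 = minute 72.
Wash step waits on the centrifuge run (finishes minute 72); lysis (finishes minute 40); sample prep (finishes minute 33). The latest of these is minute 72, which is the earliest wash step can start.

72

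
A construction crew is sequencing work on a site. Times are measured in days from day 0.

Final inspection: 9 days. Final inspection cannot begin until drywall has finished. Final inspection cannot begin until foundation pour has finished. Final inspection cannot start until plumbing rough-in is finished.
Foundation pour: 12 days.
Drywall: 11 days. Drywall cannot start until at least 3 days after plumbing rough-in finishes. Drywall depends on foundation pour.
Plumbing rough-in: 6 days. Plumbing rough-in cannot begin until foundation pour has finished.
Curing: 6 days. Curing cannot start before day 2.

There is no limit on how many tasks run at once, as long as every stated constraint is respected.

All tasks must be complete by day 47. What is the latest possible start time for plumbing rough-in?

18

To finish by day 47, final inspection (duration 9) must start no later than day 38.
Since final inspection (must start by day 38) depends on it, drywall must finish by day 38. Backing off its 11-day duration gives a latest start of day 27.
Plumbing rough-in feeds drywall (must start by day 27, minus 3-day gap → day 24); final inspection (must start by day 38). Taking the minimum, plumbing rough-in must finish by day 24 and start by 24 − 6 = day 18.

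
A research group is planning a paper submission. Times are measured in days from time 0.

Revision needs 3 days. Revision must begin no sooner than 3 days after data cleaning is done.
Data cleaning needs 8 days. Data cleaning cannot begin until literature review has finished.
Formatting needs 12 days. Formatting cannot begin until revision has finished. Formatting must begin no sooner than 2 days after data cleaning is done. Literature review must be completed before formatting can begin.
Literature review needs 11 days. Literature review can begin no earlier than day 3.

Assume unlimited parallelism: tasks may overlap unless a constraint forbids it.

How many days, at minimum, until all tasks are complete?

Literature review waits on its own release at day 3, so it starts at day 3 and finishes at 3 + 11 = day 14.
Data cleaning waits on literature review (finishes day 14), so it starts at day 14 and finishes at 14 + 8 = day 22.
After data cleaning (finishes day 22, plus 3-day gap → day 25), revision can start at day 25 and finishes at day 28.
Formatting has to wait for revision (finishes day 28); data cleaning (finishes day 22, plus 2-day gap → day 24); literature review (finishes day 14). The latest of these is day 28, so formatting runs day 28 to 28 + 12 = day 40.
All tasks are finished once the last one completes. Finish times: Literature review at 14, Data cleaning at 22, Revision at 28, Formatting at 40. The latest is day 40.

40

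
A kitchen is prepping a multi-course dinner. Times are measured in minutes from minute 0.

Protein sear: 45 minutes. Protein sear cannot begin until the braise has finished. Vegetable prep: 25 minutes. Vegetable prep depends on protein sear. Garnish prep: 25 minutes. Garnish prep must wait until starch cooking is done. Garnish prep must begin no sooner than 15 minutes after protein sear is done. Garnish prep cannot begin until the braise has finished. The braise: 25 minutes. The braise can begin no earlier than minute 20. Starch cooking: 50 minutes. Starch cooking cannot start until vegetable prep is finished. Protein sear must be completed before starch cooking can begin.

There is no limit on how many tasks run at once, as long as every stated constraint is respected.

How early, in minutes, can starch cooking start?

115

The braise cannot begin until its own release at minute 20. It runs from minute 20 to 20 + 25 = minute 45.
After the braise (finishes minute 45), protein sear can start at minute 45 and finishes at minute 90.
Vegetable prep cannot begin until protein sear (finishes minute 90). It runs from minute 90 to 90 + 25 = minute 115.
Starch cooking waits on vegetable prep (finishes minute 115); protein sear (finishes minute 90). The latest of these is minute 115, which is the earliest starch cooking can start.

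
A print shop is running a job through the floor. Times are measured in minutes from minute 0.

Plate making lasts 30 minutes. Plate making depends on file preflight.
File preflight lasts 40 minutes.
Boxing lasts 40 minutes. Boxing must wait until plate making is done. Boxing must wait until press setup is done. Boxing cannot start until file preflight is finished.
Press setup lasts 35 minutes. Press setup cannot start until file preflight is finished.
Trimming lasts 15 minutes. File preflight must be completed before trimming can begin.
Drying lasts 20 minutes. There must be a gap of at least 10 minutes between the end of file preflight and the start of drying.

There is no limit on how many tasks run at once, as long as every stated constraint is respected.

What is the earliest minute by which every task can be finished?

115

File preflight has no prerequisites, so it starts at minute 0 and finishes at minute 40.
After file preflight (finishes minute 40), trimming can start at minute 40 and finishes at minute 55.
After file preflight (finishes minute 40, plus 10-minute gap → minute 50), drying can start at minute 50 and finishes at minute 70.
Press setup waits on file preflight (finishes minute 40), so it starts at minute 40 and finishes at 40 + 35 = minute 75.
After file preflight (finishes minute 40), plate making can start at minute 40 and finishes at minute 70.
Boxing has to wait for plate making (finishes minute 70); press setup (finishes minute 75); file preflight (finishes minute 40). The latest of these is minute 75, so boxing runs minute 75 to 75 + 40 = minute 115.
All tasks are finished once the last one completes. Finish times: File preflight at 40, Plate making at 70, Press setup at 75, Drying at 70, Trimming at 55, Boxing at 115. The latest is minute 115.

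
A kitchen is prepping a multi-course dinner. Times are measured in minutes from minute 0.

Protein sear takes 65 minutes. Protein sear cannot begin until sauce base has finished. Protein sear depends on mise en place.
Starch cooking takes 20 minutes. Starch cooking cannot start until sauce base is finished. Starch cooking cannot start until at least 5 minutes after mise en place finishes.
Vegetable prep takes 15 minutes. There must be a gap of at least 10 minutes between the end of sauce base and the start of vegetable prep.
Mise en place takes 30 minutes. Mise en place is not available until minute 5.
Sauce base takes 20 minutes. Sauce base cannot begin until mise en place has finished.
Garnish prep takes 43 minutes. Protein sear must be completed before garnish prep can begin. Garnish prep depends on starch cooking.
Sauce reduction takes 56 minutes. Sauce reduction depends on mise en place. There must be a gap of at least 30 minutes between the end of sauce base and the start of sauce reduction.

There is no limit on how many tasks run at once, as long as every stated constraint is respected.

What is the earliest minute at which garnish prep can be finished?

After its own release at minute 5, mise en place can start at minute 5 and finishes at minute 35.
Sauce base waits on mise en place (finishes minute 35), so it starts at minute 35 and finishes at 35 + 20 = minute 55.
Starch cooking cannot start until sauce base (finishes minute 55); mise en place (finishes minute 35, plus 5-minute gap → minute 40). The controlling bound is minute 55, so starch cooking finishes at 55 + 20 = minute 75.
For protein sear: sauce base (finishes minute 55); mise en place (finishes minute 35). Taking the maximum gives a start of minute 55, and it finishes at 55 + 65 = minute 120.
Garnish prep has to wait for protein sear (finishes minute 120); starch cooking (finishes minute 75). The latest of these is minute 120, so garnish prep runs minute 120 to 120 + 43 = minute 163.

163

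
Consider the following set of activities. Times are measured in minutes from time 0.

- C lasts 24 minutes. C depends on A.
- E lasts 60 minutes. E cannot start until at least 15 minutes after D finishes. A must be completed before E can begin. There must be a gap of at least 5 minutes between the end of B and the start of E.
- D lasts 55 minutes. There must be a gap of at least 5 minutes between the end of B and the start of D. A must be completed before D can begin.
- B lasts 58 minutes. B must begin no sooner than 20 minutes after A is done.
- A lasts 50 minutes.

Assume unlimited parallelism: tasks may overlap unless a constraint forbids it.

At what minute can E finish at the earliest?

Nothing blocks A, so it runs from minute 0 to minute 50.
After A (finishes minute 50, plus 20-minute gap → minute 70), B can start at minute 70 and finishes at minute 128.
D needs all of B (finishes minute 128, plus 5-minute gap → minute 133); A (finishes minute 50). That puts its earliest start at minute 133; it finishes at 133 + 55 = minute 188.
E needs all of D (finishes minute 188, plus 15-minute gap → minute 203); A (finishes minute 50); B (finishes minute 128, plus 5-minute gap → minute 133). That puts its earliest start at minute 203; it finishes at 203 + 60 = minute 263.

263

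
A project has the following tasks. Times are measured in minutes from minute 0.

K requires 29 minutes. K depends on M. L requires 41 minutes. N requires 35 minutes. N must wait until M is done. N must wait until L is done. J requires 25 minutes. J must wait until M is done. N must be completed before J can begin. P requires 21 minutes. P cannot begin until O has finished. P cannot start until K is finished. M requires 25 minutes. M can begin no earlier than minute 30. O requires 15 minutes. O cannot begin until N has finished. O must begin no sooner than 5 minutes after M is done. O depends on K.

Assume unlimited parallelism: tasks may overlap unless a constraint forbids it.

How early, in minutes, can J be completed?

M cannot begin until its own release at minute 30. It runs from minute 30 to 30 + 25 = minute 55.
L can start immediately at minute 0; it finishes at minute 41.
N has to wait for M (finishes minute 55); L (finishes minute 41). The latest of these is minute 55, so N runs minute 55 to 55 + 35 = minute 90.
J needs all of M (finishes minute 55); N (finishes minute 90). That puts its earliest start at minute 90; it finishes at 90 + 25 = minute 115.

115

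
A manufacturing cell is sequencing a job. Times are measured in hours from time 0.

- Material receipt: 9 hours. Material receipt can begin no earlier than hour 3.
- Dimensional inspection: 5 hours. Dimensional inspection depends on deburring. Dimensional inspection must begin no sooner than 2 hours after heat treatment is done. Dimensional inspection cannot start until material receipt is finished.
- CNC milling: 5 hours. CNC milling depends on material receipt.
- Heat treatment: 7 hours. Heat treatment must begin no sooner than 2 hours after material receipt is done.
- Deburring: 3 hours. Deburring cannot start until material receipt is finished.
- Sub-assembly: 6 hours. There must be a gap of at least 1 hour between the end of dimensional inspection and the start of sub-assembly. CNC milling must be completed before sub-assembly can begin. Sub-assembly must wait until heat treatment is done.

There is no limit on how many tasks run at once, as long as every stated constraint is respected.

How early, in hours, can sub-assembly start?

29

After its own release at hour 3, material receipt can start at hour 3 and finishes at hour 12.
Heat treatment cannot begin until material receipt (finishes hour 12, plus 2-hour gap → hour 14). It runs from hour 14 to 14 + 7 = hour 21.
CNC milling waits on material receipt (finishes hour 12), so it starts at hour 12 and finishes at 12 + 5 = hour 17.
After material receipt (finishes hour 12), deburring can start at hour 12 and finishes at hour 15.
For dimensional inspection: deburring (finishes hour 15); heat treatment (finishes hour 21, plus 2-hour gap → hour 23); material receipt (finishes hour 12). Taking the maximum gives a start of hour 23, and it finishes at 23 + 5 = hour 28.
Sub-assembly waits on dimensional inspection (finishes hour 28, plus 1-hour gap → hour 29); CNC milling (finishes hour 17); heat treatment (finishes hour 21). The latest of these is hour 29, which is the earliest sub-assembly can start.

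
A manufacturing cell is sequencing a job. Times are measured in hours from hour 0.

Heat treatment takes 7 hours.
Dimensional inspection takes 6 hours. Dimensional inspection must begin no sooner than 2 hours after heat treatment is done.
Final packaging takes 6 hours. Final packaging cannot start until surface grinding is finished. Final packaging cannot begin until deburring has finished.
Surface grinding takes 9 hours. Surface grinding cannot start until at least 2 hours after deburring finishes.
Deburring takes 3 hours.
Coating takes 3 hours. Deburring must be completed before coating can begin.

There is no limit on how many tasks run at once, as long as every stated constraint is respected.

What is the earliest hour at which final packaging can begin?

Nothing blocks deburring, so it runs from hour 0 to hour 3.
Surface grinding cannot begin until deburring (finishes hour 3, plus 2-hour gap → hour 5). It runs from hour 5 to 5 + 9 = hour 14.
Final packaging waits on surface grinding (finishes hour 14); deburring (finishes hour 3). The latest of these is hour 14, which is the earliest final packaging can start.

14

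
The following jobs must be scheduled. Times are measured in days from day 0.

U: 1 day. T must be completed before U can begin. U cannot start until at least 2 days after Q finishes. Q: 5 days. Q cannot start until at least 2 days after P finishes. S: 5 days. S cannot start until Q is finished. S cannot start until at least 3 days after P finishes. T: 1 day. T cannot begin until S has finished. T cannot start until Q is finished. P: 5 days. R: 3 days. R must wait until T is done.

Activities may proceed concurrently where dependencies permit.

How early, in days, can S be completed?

17

P can start immediately at day 0; it finishes at day 5.
After P (finishes day 5, plus 2-day gap → day 7), Q can start at day 7 and finishes at day 12.
For S: Q (finishes day 12); P (finishes day 5, plus 3-day gap → day 8). Taking the maximum gives a start of day 12, and it finishes at 12 + 5 = day 17.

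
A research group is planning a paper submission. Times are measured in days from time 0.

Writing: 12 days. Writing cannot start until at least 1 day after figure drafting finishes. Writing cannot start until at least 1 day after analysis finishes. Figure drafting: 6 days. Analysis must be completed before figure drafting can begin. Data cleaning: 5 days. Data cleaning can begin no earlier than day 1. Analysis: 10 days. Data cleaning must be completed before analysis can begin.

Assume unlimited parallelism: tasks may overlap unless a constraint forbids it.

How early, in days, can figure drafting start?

16

Data cleaning cannot begin until its own release at day 1. It runs from day 1 to 1 + 5 = day 6.
Analysis cannot begin until data cleaning (finishes day 6). It runs from day 6 to 6 + 10 = day 16.
Figure drafting waits on analysis (finishes day 16), so the earliest it can start is day 16.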